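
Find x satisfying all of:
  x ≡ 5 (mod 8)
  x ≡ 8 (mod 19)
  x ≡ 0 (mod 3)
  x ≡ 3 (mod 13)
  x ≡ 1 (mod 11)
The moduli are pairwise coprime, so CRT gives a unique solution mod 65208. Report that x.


Product of moduli M = 8 · 19 · 3 · 13 · 11 = 65208.
Merge one congruence at a time:
  Start: x ≡ 5 (mod 8).
  Combine with x ≡ 8 (mod 19); new modulus lcm = 152.
    Write x = 5 + 8·t and substitute into x ≡ 8 (mod 19): 8·t ≡ 8 − 5 = 3 (mod 19).
    The inverse of 8 mod 19 is 12 (since 8·12 = 96 = 5·19 + 1), so t ≡ 12·3 = 36 ≡ 17 (mod 19).
    Then x = 5 + 8·17 = 141, valid modulo lcm(8, 19) = 152: x ≡ 141 (mod 152).
  Combine with x ≡ 0 (mod 3); new modulus lcm = 456.
    Write x = 141 + 152·t and substitute into x ≡ 0 (mod 3): 152·t ≡ 0 − 141 = -141 (mod 3).
    Reduce coefficients mod 3: 2·t ≡ 0 (mod 3).
    The inverse of 2 mod 3 is 2 (since 2·2 = 4 = 1·3 + 1), so t ≡ 2·0 = 0 ≡ 0 (mod 3).
    Then x = 141 + 152·0 = 141, valid modulo lcm(152, 3) = 456: x ≡ 141 (mod 456).
  Combine with x ≡ 3 (mod 13); new modulus lcm = 5928.
    Write x = 141 + 456·t and substitute into x ≡ 3 (mod 13): 456·t ≡ 3 − 141 = -138 (mod 13).
    Reduce coefficients mod 13: 1·t ≡ 5 (mod 13).
    So t ≡ 5 (mod 13).
    Then x = 141 + 456·5 = 2421, valid modulo lcm(456, 13) = 5928: x ≡ 2421 (mod 5928).
  Combine with x ≡ 1 (mod 11); new modulus lcm = 65208.
    Write x = 2421 + 5928·t and substitute into x ≡ 1 (mod 11): 5928·t ≡ 1 − 2421 = -2420 (mod 11).
    Reduce coefficients mod 11: 10·t ≡ 0 (mod 11).
    The inverse of 10 mod 11 is 10 (since 10·10 = 100 = 9·11 + 1), so t ≡ 10·0 = 0 ≡ 0 (mod 11).
    Then x = 2421 + 5928·0 = 2421, valid modulo lcm(5928, 11) = 65208: x ≡ 2421 (mod 65208).
Verify against each original: 2421 mod 8 = 5, 2421 mod 19 = 8, 2421 mod 3 = 0, 2421 mod 13 = 3, 2421 mod 11 = 1.

x ≡ 2421 (mod 65208).


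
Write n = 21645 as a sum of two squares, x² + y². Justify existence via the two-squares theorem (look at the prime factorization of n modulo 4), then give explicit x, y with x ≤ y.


Step 1: Factor n = 21645 = 3^2 · 5 · 13 · 37.
Step 2: Check the mod-4 condition on each prime factor: 3 ≡ 3 (mod 4), exponent 2 (must be even); 5 ≡ 1 (mod 4), exponent 1; 13 ≡ 1 (mod 4), exponent 1; 37 ≡ 1 (mod 4), exponent 1.
All primes ≡ 3 (mod 4) appear to even exponent (or don't appear), so by the two-squares theorem n IS expressible as a sum of two squares.
Step 3: Build a representation. Group n = k² · m with k = 3 and m = 5 · 13 · 37 = 2405 (a product of primes ≡ 1 (mod 4)); a representation of m scales to one of n via (k·x)² + (k·y)² = k²(x² + y²). Each prime p ≡ 1 (mod 4) is itself a sum of two squares; find a² by testing p − a² for a perfect square:
  5: 5 − 1² = 4 = 2² ⇒ 5 = 1² + 2².
  13: 13 − 1² = 12, 13 − 2² = 9 = 3² ⇒ 13 = 2² + 3².
  37: 37 − 1² = 36 = 6² ⇒ 37 = 1² + 6².
  Combine using the Brahmagupta–Fibonacci identity (a² + b²)(c² + d²) = (ac − bd)² + (ad + bc)² = (ac + bd)² + (ad − bc)²:
  5 · 13 = 65: from (1² + 2²)(2² + 3²), take (1·2 − 2·3, 1·3 + 2·2) = (2 − 6, 3 + 4) = (-4, 7); dropping signs (only squares matter) gives (4, 7); check 4² + 7² = 16 + 49 = 65 ✓.
  65 · 37 = 2405: from (4² + 7²)(1² + 6²), take (4·1 − 7·6, 4·6 + 7·1) = (4 − 42, 24 + 7) = (-38, 31); dropping signs (only squares matter) gives (38, 31); check 38² + 31² = 1444 + 961 = 2405 ✓.
  Scale by k = 3: (3·38, 3·31) = (114, 93).
Step 4: Order so x ≤ y and verify: 93² + 114² = 8649 + 12996 = 21645 = n. ✓

n = 21645 = 93² + 114² (one valid representation with x ≤ y).


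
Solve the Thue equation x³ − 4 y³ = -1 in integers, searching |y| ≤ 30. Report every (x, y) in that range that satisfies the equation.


The equation is x³ - 4y³ = -1. For fixed y, x³ = 4·y³ − 1, so a solution requires the RHS to be a perfect cube.
Strategy: iterate y from -30 to 30, compute RHS = 4·y³ − 1, and check whether it is a (positive or negative) perfect cube.
Check small values of y:
  y = 0: RHS = -1 = (-1)³ ⇒ x = -1 works.
  y = 1: RHS = 3 is not a perfect cube.
  y = -1: RHS = -5 is not a perfect cube.
  y = 2: RHS = 31 is not a perfect cube.
  y = -2: RHS = -33 is not a perfect cube.
  y = 3: RHS = 107 is not a perfect cube.
  y = -3: RHS = -109 is not a perfect cube.
Continuing the search up to |y| = 30 finds no further solutions beyond those listed.
Collected solutions: (-1, 0).

Solutions (with |y| ≤ 30): (-1, 0).


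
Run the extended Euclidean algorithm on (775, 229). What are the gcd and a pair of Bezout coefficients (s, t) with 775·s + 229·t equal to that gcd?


Euclidean algorithm on (775, 229) — divide until remainder is 0:
  775 = 3 · 229 + 88
  229 = 2 · 88 + 53
  88 = 1 · 53 + 35
  53 = 1 · 35 + 18
  35 = 1 · 18 + 17
  18 = 1 · 17 + 1
  17 = 17 · 1 + 0
gcd(775, 229) = 1.
Track Bezout coefficients alongside the remainders: start with r₀ = 775 = a·1 + b·0 (s = 1, t = 0) and r₁ = 229 = a·0 + b·1 (s = 0, t = 1); each new remainder r_{k+1} = r_{k-1} − q_k·r_k inherits s_{k+1} = s_{k-1} − q_k·s_k, t_{k+1} = t_{k-1} − q_k·t_k, so r_k = a·s_k + b·t_k at every step:
  q = 3: r = 88, s = 1 − 3·0 = 1, t = 0 − 3·1 = -3  (check: 775·1 + 229·(-3) = 88)
  q = 2: r = 53, s = 0 − 2·1 = -2, t = 1 − 2·(-3) = 7  (check: 775·(-2) + 229·7 = 53)
  q = 1: r = 35, s = 1 − 1·(-2) = 3, t = -3 − 1·7 = -10  (check: 775·3 + 229·(-10) = 35)
  q = 1: r = 18, s = -2 − 1·3 = -5, t = 7 − 1·(-10) = 17  (check: 775·(-5) + 229·17 = 18)
  q = 1: r = 17, s = 3 − 1·(-5) = 8, t = -10 − 1·17 = -27  (check: 775·8 + 229·(-27) = 17)
  q = 1: r = 1, s = -5 − 1·8 = -13, t = 17 − 1·(-27) = 44  (check: 775·(-13) + 229·44 = 1)
The row with r = 1 (the gcd) gives the Bezout coefficients s = -13, t = 44.
Result: 775 · (-13) + 229 · (44) = 1.

gcd(775, 229) = 1; s = -13, t = 44 (check: 775·(-13) + 229·44 = 1).


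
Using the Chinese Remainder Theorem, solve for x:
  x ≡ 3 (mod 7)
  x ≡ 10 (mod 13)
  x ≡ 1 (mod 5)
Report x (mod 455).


Moduli 7, 13, 5 are pairwise coprime; by CRT there is a unique solution modulo M = 7 · 13 · 5 = 455.
Solve pairwise, accumulating the modulus:
  Start with x ≡ 3 (mod 7).
  Combine with x ≡ 10 (mod 13): since gcd(7, 13) = 1, we get a unique residue mod 91.
    Write x = 3 + 7·t and substitute into x ≡ 10 (mod 13): 7·t ≡ 10 − 3 = 7 (mod 13).
    The inverse of 7 mod 13 is 2 (since 7·2 = 14 = 1·13 + 1), so t ≡ 2·7 = 14 ≡ 1 (mod 13).
    Then x = 3 + 7·1 = 10, valid modulo lcm(7, 13) = 91: x ≡ 10 (mod 91).
  Combine with x ≡ 1 (mod 5): since gcd(91, 5) = 1, we get a unique residue mod 455.
    Write x = 10 + 91·t and substitute into x ≡ 1 (mod 5): 91·t ≡ 1 − 10 = -9 (mod 5).
    Reduce coefficients mod 5: 1·t ≡ 1 (mod 5).
    So t ≡ 1 (mod 5).
    Then x = 10 + 91·1 = 101, valid modulo lcm(91, 5) = 455: x ≡ 101 (mod 455).
Verify: 101 mod 7 = 3 ✓, 101 mod 13 = 10 ✓, 101 mod 5 = 1 ✓.

x ≡ 101 (mod 455).


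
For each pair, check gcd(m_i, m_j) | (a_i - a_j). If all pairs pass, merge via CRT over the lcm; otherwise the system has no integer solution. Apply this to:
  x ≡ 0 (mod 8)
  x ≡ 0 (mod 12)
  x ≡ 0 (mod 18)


Moduli 8, 12, 18 are not pairwise coprime, so CRT works modulo lcm(m_i) when all pairwise compatibility conditions hold.
Pairwise compatibility: gcd(m_i, m_j) must divide a_i - a_j for every pair.
Merge one congruence at a time:
  Start: x ≡ 0 (mod 8).
  Combine with x ≡ 0 (mod 12): gcd(8, 12) = 4; 0 - 0 = 0, which IS divisible by 4, so compatible.
    Write x = 0 + 8·t and substitute into x ≡ 0 (mod 12): 8·t ≡ 0 − 0 = 0 (mod 12).
    Divide the congruence (and modulus) by g = 4: 2·t ≡ 0 (mod 3).
    The inverse of 2 mod 3 is 2 (since 2·2 = 4 = 1·3 + 1), so t ≡ 2·0 = 0 ≡ 0 (mod 3).
    Then x = 0 + 8·0 = 0, valid modulo lcm(8, 12) = 24: x ≡ 0 (mod 24).
  Combine with x ≡ 0 (mod 18): gcd(24, 18) = 6; 0 - 0 = 0, which IS divisible by 6, so compatible.
    Write x = 0 + 24·t and substitute into x ≡ 0 (mod 18): 24·t ≡ 0 − 0 = 0 (mod 18).
    Divide the congruence (and modulus) by g = 6: 4·t ≡ 0 (mod 3).
    Reduce coefficients mod 3: 1·t ≡ 0 (mod 3).
    So t ≡ 0 (mod 3).
    Then x = 0 + 24·0 = 0, valid modulo lcm(24, 18) = 72: x ≡ 0 (mod 72).
Verify: 0 mod 8 = 0, 0 mod 12 = 0, 0 mod 18 = 0.

x ≡ 0 (mod 72).


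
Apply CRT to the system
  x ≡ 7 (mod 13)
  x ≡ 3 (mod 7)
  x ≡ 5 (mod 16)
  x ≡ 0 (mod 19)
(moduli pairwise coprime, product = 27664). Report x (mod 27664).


Product of moduli M = 13 · 7 · 16 · 19 = 27664.
Merge one congruence at a time:
  Start: x ≡ 7 (mod 13).
  Combine with x ≡ 3 (mod 7); new modulus lcm = 91.
    Write x = 7 + 13·t and substitute into x ≡ 3 (mod 7): 13·t ≡ 3 − 7 = -4 (mod 7).
    Reduce coefficients mod 7: 6·t ≡ 3 (mod 7).
    The inverse of 6 mod 7 is 6 (since 6·6 = 36 = 5·7 + 1), so t ≡ 6·3 = 18 ≡ 4 (mod 7).
    Then x = 7 + 13·4 = 59, valid modulo lcm(13, 7) = 91: x ≡ 59 (mod 91).
  Combine with x ≡ 5 (mod 16); new modulus lcm = 1456.
    Write x = 59 + 91·t and substitute into x ≡ 5 (mod 16): 91·t ≡ 5 − 59 = -54 (mod 16).
    Reduce coefficients mod 16: 11·t ≡ 10 (mod 16).
    The inverse of 11 mod 16 is 3 (since 11·3 = 33 = 2·16 + 1), so t ≡ 3·10 = 30 ≡ 14 (mod 16).
    Then x = 59 + 91·14 = 1333, valid modulo lcm(91, 16) = 1456: x ≡ 1333 (mod 1456).
  Combine with x ≡ 0 (mod 19); new modulus lcm = 27664.
    Write x = 1333 + 1456·t and substitute into x ≡ 0 (mod 19): 1456·t ≡ 0 − 1333 = -1333 (mod 19).
    Reduce coefficients mod 19: 12·t ≡ 16 (mod 19).
    The inverse of 12 mod 19 is 8 (since 12·8 = 96 = 5·19 + 1), so t ≡ 8·16 = 128 ≡ 14 (mod 19).
    Then x = 1333 + 1456·14 = 21717, valid modulo lcm(1456, 19) = 27664: x ≡ 21717 (mod 27664).
Verify against each original: 21717 mod 13 = 7, 21717 mod 7 = 3, 21717 mod 16 = 5, 21717 mod 19 = 0.

x ≡ 21717 (mod 27664).


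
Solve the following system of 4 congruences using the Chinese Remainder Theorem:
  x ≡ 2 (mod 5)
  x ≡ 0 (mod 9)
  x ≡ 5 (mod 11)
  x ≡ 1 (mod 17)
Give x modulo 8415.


Product of moduli M = 5 · 9 · 11 · 17 = 8415.
Merge one congruence at a time:
  Start: x ≡ 2 (mod 5).
  Combine with x ≡ 0 (mod 9); new modulus lcm = 45.
    Write x = 2 + 5·t and substitute into x ≡ 0 (mod 9): 5·t ≡ 0 − 2 = -2 (mod 9).
    Reduce coefficients mod 9: 5·t ≡ 7 (mod 9).
    The inverse of 5 mod 9 is 2 (since 5·2 = 10 = 1·9 + 1), so t ≡ 2·7 = 14 ≡ 5 (mod 9).
    Then x = 2 + 5·5 = 27, valid modulo lcm(5, 9) = 45: x ≡ 27 (mod 45).
  Combine with x ≡ 5 (mod 11); new modulus lcm = 495.
    Write x = 27 + 45·t and substitute into x ≡ 5 (mod 11): 45·t ≡ 5 − 27 = -22 (mod 11).
    Reduce coefficients mod 11: 1·t ≡ 0 (mod 11).
    So t ≡ 0 (mod 11).
    Then x = 27 + 45·0 = 27, valid modulo lcm(45, 11) = 495: x ≡ 27 (mod 495).
  Combine with x ≡ 1 (mod 17); new modulus lcm = 8415.
    Write x = 27 + 495·t and substitute into x ≡ 1 (mod 17): 495·t ≡ 1 − 27 = -26 (mod 17).
    Reduce coefficients mod 17: 2·t ≡ 8 (mod 17).
    The inverse of 2 mod 17 is 9 (since 2·9 = 18 = 1·17 + 1), so t ≡ 9·8 = 72 ≡ 4 (mod 17).
    Then x = 27 + 495·4 = 2007, valid modulo lcm(495, 17) = 8415: x ≡ 2007 (mod 8415).
Verify against each original: 2007 mod 5 = 2, 2007 mod 9 = 0, 2007 mod 11 = 5, 2007 mod 17 = 1.

x ≡ 2007 (mod 8415).


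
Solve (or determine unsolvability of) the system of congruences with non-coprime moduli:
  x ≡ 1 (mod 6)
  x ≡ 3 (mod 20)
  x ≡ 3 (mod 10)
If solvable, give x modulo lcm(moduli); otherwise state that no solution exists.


Moduli 6, 20, 10 are not pairwise coprime, so CRT works modulo lcm(m_i) when all pairwise compatibility conditions hold.
Pairwise compatibility: gcd(m_i, m_j) must divide a_i - a_j for every pair.
Merge one congruence at a time:
  Start: x ≡ 1 (mod 6).
  Combine with x ≡ 3 (mod 20): gcd(6, 20) = 2; 3 - 1 = 2, which IS divisible by 2, so compatible.
    Write x = 1 + 6·t and substitute into x ≡ 3 (mod 20): 6·t ≡ 3 − 1 = 2 (mod 20).
    Divide the congruence (and modulus) by g = 2: 3·t ≡ 1 (mod 10).
    The inverse of 3 mod 10 is 7 (since 3·7 = 21 = 2·10 + 1), so t ≡ 7·1 = 7 ≡ 7 (mod 10).
    Then x = 1 + 6·7 = 43, valid modulo lcm(6, 20) = 60: x ≡ 43 (mod 60).
  Combine with x ≡ 3 (mod 10): gcd(60, 10) = 10; 3 - 43 = -40, which IS divisible by 10, so compatible.
    Write x = 43 + 60·t and substitute into x ≡ 3 (mod 10): 60·t ≡ 3 − 43 = -40 (mod 10).
    Divide the congruence (and modulus) by g = 10: 6·t ≡ -4 (mod 1).
    Modulo 1 every t works; take t = 0.
    Then x = 43 + 60·0 = 43, valid modulo lcm(60, 10) = 60: x ≡ 43 (mod 60).
Verify: 43 mod 6 = 1, 43 mod 20 = 3, 43 mod 10 = 3.

x ≡ 43 (mod 60).


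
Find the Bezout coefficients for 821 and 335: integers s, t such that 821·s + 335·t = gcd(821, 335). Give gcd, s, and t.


Euclidean algorithm on (821, 335) — divide until remainder is 0:
  821 = 2 · 335 + 151
  335 = 2 · 151 + 33
  151 = 4 · 33 + 19
  33 = 1 · 19 + 14
  19 = 1 · 14 + 5
  14 = 2 · 5 + 4
  5 = 1 · 4 + 1
  4 = 4 · 1 + 0
gcd(821, 335) = 1.
Track Bezout coefficients alongside the remainders: start with r₀ = 821 = a·1 + b·0 (s = 1, t = 0) and r₁ = 335 = a·0 + b·1 (s = 0, t = 1); each new remainder r_{k+1} = r_{k-1} − q_k·r_k inherits s_{k+1} = s_{k-1} − q_k·s_k, t_{k+1} = t_{k-1} − q_k·t_k, so r_k = a·s_k + b·t_k at every step:
  q = 2: r = 151, s = 1 − 2·0 = 1, t = 0 − 2·1 = -2  (check: 821·1 + 335·(-2) = 151)
  q = 2: r = 33, s = 0 − 2·1 = -2, t = 1 − 2·(-2) = 5  (check: 821·(-2) + 335·5 = 33)
  q = 4: r = 19, s = 1 − 4·(-2) = 9, t = -2 − 4·5 = -22  (check: 821·9 + 335·(-22) = 19)
  q = 1: r = 14, s = -2 − 1·9 = -11, t = 5 − 1·(-22) = 27  (check: 821·(-11) + 335·27 = 14)
  q = 1: r = 5, s = 9 − 1·(-11) = 20, t = -22 − 1·27 = -49  (check: 821·20 + 335·(-49) = 5)
  q = 2: r = 4, s = -11 − 2·20 = -51, t = 27 − 2·(-49) = 125  (check: 821·(-51) + 335·125 = 4)
  q = 1: r = 1, s = 20 − 1·(-51) = 71, t = -49 − 1·125 = -174  (check: 821·71 + 335·(-174) = 1)
The row with r = 1 (the gcd) gives the Bezout coefficients s = 71, t = -174.
Result: 821 · (71) + 335 · (-174) = 1.

gcd(821, 335) = 1; s = 71, t = -174 (check: 821·71 + 335·(-174) = 1).


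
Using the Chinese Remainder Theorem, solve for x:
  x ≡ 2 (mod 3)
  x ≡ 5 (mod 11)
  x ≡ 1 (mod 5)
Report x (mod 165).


Moduli 3, 11, 5 are pairwise coprime; by CRT there is a unique solution modulo M = 3 · 11 · 5 = 165.
Solve pairwise, accumulating the modulus:
  Start with x ≡ 2 (mod 3).
  Combine with x ≡ 5 (mod 11): since gcd(3, 11) = 1, we get a unique residue mod 33.
    Write x = 2 + 3·t and substitute into x ≡ 5 (mod 11): 3·t ≡ 5 − 2 = 3 (mod 11).
    The inverse of 3 mod 11 is 4 (since 3·4 = 12 = 1·11 + 1), so t ≡ 4·3 = 12 ≡ 1 (mod 11).
    Then x = 2 + 3·1 = 5, valid modulo lcm(3, 11) = 33: x ≡ 5 (mod 33).
  Combine with x ≡ 1 (mod 5): since gcd(33, 5) = 1, we get a unique residue mod 165.
    Write x = 5 + 33·t and substitute into x ≡ 1 (mod 5): 33·t ≡ 1 − 5 = -4 (mod 5).
    Reduce coefficients mod 5: 3·t ≡ 1 (mod 5).
    The inverse of 3 mod 5 is 2 (since 3·2 = 6 = 1·5 + 1), so t ≡ 2·1 = 2 ≡ 2 (mod 5).
    Then x = 5 + 33·2 = 71, valid modulo lcm(33, 5) = 165: x ≡ 71 (mod 165).
Verify: 71 mod 3 = 2 ✓, 71 mod 11 = 5 ✓, 71 mod 5 = 1 ✓.

x ≡ 71 (mod 165).


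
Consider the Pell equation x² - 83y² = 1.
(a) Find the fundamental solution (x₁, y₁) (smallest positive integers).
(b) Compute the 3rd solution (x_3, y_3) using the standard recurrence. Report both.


Step 1: Find the fundamental solution (x₁, y₁) of x² - 83y² = 1.
  Expand √83 as a continued fraction. a₀ = ⌊√83⌋ = 9; iterate m_{k+1} = d_k·a_k − m_k, d_{k+1} = (83 − m_{k+1}²)/d_k, a_{k+1} = ⌊(a₀ + m_{k+1})/d_{k+1}⌋ (starting m₀ = 0, d₀ = 1), with convergents p_k = a_k·p_{k-1} + p_{k-2}, q_k = a_k·q_{k-1} + q_{k-2} (p₋₁ = 1, q₋₁ = 0):
  k = 0: a₀ = 9; p₀/q₀ = 9/1; p₀² − 83·q₀² = 81 − 83 = -2.
  k = 1: m = 9, d = 2, a = ⌊(9 + 9)/2⌋ = 9; p/q = (9·9 + 1)/(9·1 + 0) = 82/9; p² − 83·q² = 6724 − 6723 = 1.
  The first convergent with p² − 83·q² = 1 gives the fundamental solution (x₁, y₁) = (82, 9).
Step 2: Apply the recurrence (x_{n+1}, y_{n+1}) = (x₁x_n + 83y₁y_n, x₁y_n + y₁x_n) repeatedly.
  From (x_1, y_1) = (82, 9): x_2 = 82·82 + 83·9·9 = 13447; y_2 = 82·9 + 9·82 = 1476.
  From (x_2, y_2) = (13447, 1476): x_3 = 82·13447 + 83·9·1476 = 2205226; y_3 = 82·1476 + 9·13447 = 242055.
Step 3: Verify x_3² - 83·y_3² = 4863021711076 - 4863021711075 = 1 (should be 1). ✓

(x_1, y_1) = (82, 9); (x_3, y_3) = (2205226, 242055).


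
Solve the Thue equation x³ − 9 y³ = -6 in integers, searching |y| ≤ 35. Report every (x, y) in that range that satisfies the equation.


The equation is x³ - 9y³ = -6. For fixed y, x³ = 9·y³ − 6, so a solution requires the RHS to be a perfect cube.
Strategy: iterate y from -35 to 35, compute RHS = 9·y³ − 6, and check whether it is a (positive or negative) perfect cube.
Check small values of y:
  y = 0: RHS = -6 is not a perfect cube.
  y = 1: RHS = 3 is not a perfect cube.
  y = -1: RHS = -15 is not a perfect cube.
  y = 2: RHS = 66 is not a perfect cube.
  y = -2: RHS = -78 is not a perfect cube.
  y = 3: RHS = 237 is not a perfect cube.
  y = -3: RHS = -249 is not a perfect cube.
Continuing the search up to |y| = 35 finds no solutions either.
No (x, y) in the scanned range satisfies the equation.

No integer solutions with |y| ≤ 35.


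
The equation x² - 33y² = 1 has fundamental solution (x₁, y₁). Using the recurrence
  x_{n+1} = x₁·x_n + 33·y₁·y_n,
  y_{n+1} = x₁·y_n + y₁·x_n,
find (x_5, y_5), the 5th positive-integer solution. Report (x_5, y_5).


Step 1: Find the fundamental solution (x₁, y₁) of x² - 33y² = 1.
  Expand √33 as a continued fraction. a₀ = ⌊√33⌋ = 5; iterate m_{k+1} = d_k·a_k − m_k, d_{k+1} = (33 − m_{k+1}²)/d_k, a_{k+1} = ⌊(a₀ + m_{k+1})/d_{k+1}⌋ (starting m₀ = 0, d₀ = 1), with convergents p_k = a_k·p_{k-1} + p_{k-2}, q_k = a_k·q_{k-1} + q_{k-2} (p₋₁ = 1, q₋₁ = 0):
  k = 0: a₀ = 5; p₀/q₀ = 5/1; p₀² − 33·q₀² = 25 − 33 = -8.
  k = 1: m = 5, d = 8, a = ⌊(5 + 5)/8⌋ = 1; p/q = (1·5 + 1)/(1·1 + 0) = 6/1; p² − 33·q² = 36 − 33 = 3.
  k = 2: m = 3, d = 3, a = ⌊(5 + 3)/3⌋ = 2; p/q = (2·6 + 5)/(2·1 + 1) = 17/3; p² − 33·q² = 289 − 297 = -8.
  k = 3: m = 3, d = 8, a = ⌊(5 + 3)/8⌋ = 1; p/q = (1·17 + 6)/(1·3 + 1) = 23/4; p² − 33·q² = 529 − 528 = 1.
  The first convergent with p² − 33·q² = 1 gives the fundamental solution (x₁, y₁) = (23, 4).
Step 2: Apply the recurrence (x_{n+1}, y_{n+1}) = (x₁x_n + 33y₁y_n, x₁y_n + y₁x_n) repeatedly.
  From (x_1, y_1) = (23, 4): x_2 = 23·23 + 33·4·4 = 1057; y_2 = 23·4 + 4·23 = 184.
  From (x_2, y_2) = (1057, 184): x_3 = 23·1057 + 33·4·184 = 48599; y_3 = 23·184 + 4·1057 = 8460.
  From (x_3, y_3) = (48599, 8460): x_4 = 23·48599 + 33·4·8460 = 2234497; y_4 = 23·8460 + 4·48599 = 388976.
  From (x_4, y_4) = (2234497, 388976): x_5 = 23·2234497 + 33·4·388976 = 102738263; y_5 = 23·388976 + 4·2234497 = 17884436.
Step 3: Verify x_5² - 33·y_5² = 10555150684257169 - 10555150684257168 = 1 (should be 1). ✓

(x_1, y_1) = (23, 4); (x_5, y_5) = (102738263, 17884436).


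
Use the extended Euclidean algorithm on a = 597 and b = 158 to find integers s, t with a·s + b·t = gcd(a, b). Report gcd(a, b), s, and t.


Euclidean algorithm on (597, 158) — divide until remainder is 0:
  597 = 3 · 158 + 123
  158 = 1 · 123 + 35
  123 = 3 · 35 + 18
  35 = 1 · 18 + 17
  18 = 1 · 17 + 1
  17 = 17 · 1 + 0
gcd(597, 158) = 1.
Track Bezout coefficients alongside the remainders: start with r₀ = 597 = a·1 + b·0 (s = 1, t = 0) and r₁ = 158 = a·0 + b·1 (s = 0, t = 1); each new remainder r_{k+1} = r_{k-1} − q_k·r_k inherits s_{k+1} = s_{k-1} − q_k·s_k, t_{k+1} = t_{k-1} − q_k·t_k, so r_k = a·s_k + b·t_k at every step:
  q = 3: r = 123, s = 1 − 3·0 = 1, t = 0 − 3·1 = -3  (check: 597·1 + 158·(-3) = 123)
  q = 1: r = 35, s = 0 − 1·1 = -1, t = 1 − 1·(-3) = 4  (check: 597·(-1) + 158·4 = 35)
  q = 3: r = 18, s = 1 − 3·(-1) = 4, t = -3 − 3·4 = -15  (check: 597·4 + 158·(-15) = 18)
  q = 1: r = 17, s = -1 − 1·4 = -5, t = 4 − 1·(-15) = 19  (check: 597·(-5) + 158·19 = 17)
  q = 1: r = 1, s = 4 − 1·(-5) = 9, t = -15 − 1·19 = -34  (check: 597·9 + 158·(-34) = 1)
The row with r = 1 (the gcd) gives the Bezout coefficients s = 9, t = -34.
Result: 597 · (9) + 158 · (-34) = 1.

gcd(597, 158) = 1; s = 9, t = -34 (check: 597·9 + 158·(-34) = 1).


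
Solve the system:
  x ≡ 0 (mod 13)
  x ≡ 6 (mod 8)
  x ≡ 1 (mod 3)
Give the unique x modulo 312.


Moduli 13, 8, 3 are pairwise coprime; by CRT there is a unique solution modulo M = 13 · 8 · 3 = 312.
Solve pairwise, accumulating the modulus:
  Start with x ≡ 0 (mod 13).
  Combine with x ≡ 6 (mod 8): since gcd(13, 8) = 1, we get a unique residue mod 104.
    Write x = 0 + 13·t and substitute into x ≡ 6 (mod 8): 13·t ≡ 6 − 0 = 6 (mod 8).
    Reduce coefficients mod 8: 5·t ≡ 6 (mod 8).
    The inverse of 5 mod 8 is 5 (since 5·5 = 25 = 3·8 + 1), so t ≡ 5·6 = 30 ≡ 6 (mod 8).
    Then x = 0 + 13·6 = 78, valid modulo lcm(13, 8) = 104: x ≡ 78 (mod 104).
  Combine with x ≡ 1 (mod 3): since gcd(104, 3) = 1, we get a unique residue mod 312.
    Write x = 78 + 104·t and substitute into x ≡ 1 (mod 3): 104·t ≡ 1 − 78 = -77 (mod 3).
    Reduce coefficients mod 3: 2·t ≡ 1 (mod 3).
    The inverse of 2 mod 3 is 2 (since 2·2 = 4 = 1·3 + 1), so t ≡ 2·1 = 2 ≡ 2 (mod 3).
    Then x = 78 + 104·2 = 286, valid modulo lcm(104, 3) = 312: x ≡ 286 (mod 312).
Verify: 286 mod 13 = 0 ✓, 286 mod 8 = 6 ✓, 286 mod 3 = 1 ✓.

x ≡ 286 (mod 312).


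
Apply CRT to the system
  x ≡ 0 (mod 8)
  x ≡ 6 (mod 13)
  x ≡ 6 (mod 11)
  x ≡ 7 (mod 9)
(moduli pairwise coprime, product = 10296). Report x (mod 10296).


Product of moduli M = 8 · 13 · 11 · 9 = 10296.
Merge one congruence at a time:
  Start: x ≡ 0 (mod 8).
  Combine with x ≡ 6 (mod 13); new modulus lcm = 104.
    Write x = 0 + 8·t and substitute into x ≡ 6 (mod 13): 8·t ≡ 6 − 0 = 6 (mod 13).
    The inverse of 8 mod 13 is 5 (since 8·5 = 40 = 3·13 + 1), so t ≡ 5·6 = 30 ≡ 4 (mod 13).
    Then x = 0 + 8·4 = 32, valid modulo lcm(8, 13) = 104: x ≡ 32 (mod 104).
  Combine with x ≡ 6 (mod 11); new modulus lcm = 1144.
    Write x = 32 + 104·t and substitute into x ≡ 6 (mod 11): 104·t ≡ 6 − 32 = -26 (mod 11).
    Reduce coefficients mod 11: 5·t ≡ 7 (mod 11).
    The inverse of 5 mod 11 is 9 (since 5·9 = 45 = 4·11 + 1), so t ≡ 9·7 = 63 ≡ 8 (mod 11).
    Then x = 32 + 104·8 = 864, valid modulo lcm(104, 11) = 1144: x ≡ 864 (mod 1144).
  Combine with x ≡ 7 (mod 9); new modulus lcm = 10296.
    Write x = 864 + 1144·t and substitute into x ≡ 7 (mod 9): 1144·t ≡ 7 − 864 = -857 (mod 9).
    Reduce coefficients mod 9: 1·t ≡ 7 (mod 9).
    So t ≡ 7 (mod 9).
    Then x = 864 + 1144·7 = 8872, valid modulo lcm(1144, 9) = 10296: x ≡ 8872 (mod 10296).
Verify against each original: 8872 mod 8 = 0, 8872 mod 13 = 6, 8872 mod 11 = 6, 8872 mod 9 = 7.

x ≡ 8872 (mod 10296).


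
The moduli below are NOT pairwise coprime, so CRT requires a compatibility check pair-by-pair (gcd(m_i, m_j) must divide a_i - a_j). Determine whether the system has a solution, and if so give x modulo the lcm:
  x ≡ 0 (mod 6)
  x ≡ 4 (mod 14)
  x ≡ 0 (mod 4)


Moduli 6, 14, 4 are not pairwise coprime, so CRT works modulo lcm(m_i) when all pairwise compatibility conditions hold.
Pairwise compatibility: gcd(m_i, m_j) must divide a_i - a_j for every pair.
Merge one congruence at a time:
  Start: x ≡ 0 (mod 6).
  Combine with x ≡ 4 (mod 14): gcd(6, 14) = 2; 4 - 0 = 4, which IS divisible by 2, so compatible.
    Write x = 0 + 6·t and substitute into x ≡ 4 (mod 14): 6·t ≡ 4 − 0 = 4 (mod 14).
    Divide the congruence (and modulus) by g = 2: 3·t ≡ 2 (mod 7).
    The inverse of 3 mod 7 is 5 (since 3·5 = 15 = 2·7 + 1), so t ≡ 5·2 = 10 ≡ 3 (mod 7).
    Then x = 0 + 6·3 = 18, valid modulo lcm(6, 14) = 42: x ≡ 18 (mod 42).
  Combine with x ≡ 0 (mod 4): gcd(42, 4) = 2; 0 - 18 = -18, which IS divisible by 2, so compatible.
    Write x = 18 + 42·t and substitute into x ≡ 0 (mod 4): 42·t ≡ 0 − 18 = -18 (mod 4).
    Divide the congruence (and modulus) by g = 2: 21·t ≡ -9 (mod 2).
    Reduce coefficients mod 2: 1·t ≡ 1 (mod 2).
    So t ≡ 1 (mod 2).
    Then x = 18 + 42·1 = 60, valid modulo lcm(42, 4) = 84: x ≡ 60 (mod 84).
Verify: 60 mod 6 = 0, 60 mod 14 = 4, 60 mod 4 = 0.

x ≡ 60 (mod 84).


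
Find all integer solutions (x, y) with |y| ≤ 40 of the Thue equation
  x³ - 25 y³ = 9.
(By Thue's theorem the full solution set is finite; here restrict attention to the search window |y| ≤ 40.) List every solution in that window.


The equation is x³ - 25y³ = 9. For fixed y, x³ = 25·y³ + 9, so a solution requires the RHS to be a perfect cube.
Strategy: iterate y from -40 to 40, compute RHS = 25·y³ + 9, and check whether it is a (positive or negative) perfect cube.
Check small values of y:
  y = 0: RHS = 9 is not a perfect cube.
  y = 1: RHS = 34 is not a perfect cube.
  y = -1: RHS = -16 is not a perfect cube.
  y = 2: RHS = 209 is not a perfect cube.
  y = -2: RHS = -191 is not a perfect cube.
  y = 3: RHS = 684 is not a perfect cube.
  y = -3: RHS = -666 is not a perfect cube.
Continuing the search up to |y| = 40 finds no solutions either.
No (x, y) in the scanned range satisfies the equation.

No integer solutions with |y| ≤ 40.


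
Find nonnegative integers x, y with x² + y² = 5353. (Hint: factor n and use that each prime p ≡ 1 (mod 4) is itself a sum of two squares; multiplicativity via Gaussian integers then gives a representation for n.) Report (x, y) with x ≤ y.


Step 1: Factor n = 5353 = 53 · 101.
Step 2: Check the mod-4 condition on each prime factor: 53 ≡ 1 (mod 4), exponent 1; 101 ≡ 1 (mod 4), exponent 1.
All primes ≡ 3 (mod 4) appear to even exponent (or don't appear), so by the two-squares theorem n IS expressible as a sum of two squares.
Step 3: Build a representation. Here n = 53 · 101 is a product of primes ≡ 1 (mod 4). Each prime p ≡ 1 (mod 4) is itself a sum of two squares; find a² by testing p − a² for a perfect square:
  53: 53 − 1² = 52, 53 − 2² = 49 = 7² ⇒ 53 = 2² + 7².
  101: 101 − 1² = 100 = 10² ⇒ 101 = 1² + 10².
  Combine using the Brahmagupta–Fibonacci identity (a² + b²)(c² + d²) = (ac − bd)² + (ad + bc)² = (ac + bd)² + (ad − bc)²:
  53 · 101 = 5353: from (2² + 7²)(1² + 10²), take (2·1 − 7·10, 2·10 + 7·1) = (2 − 70, 20 + 7) = (-68, 27); dropping signs (only squares matter) gives (68, 27); check 68² + 27² = 4624 + 729 = 5353 ✓.
Step 4: Order so x ≤ y and verify: 27² + 68² = 729 + 4624 = 5353 = n. ✓

n = 5353 = 27² + 68² (one valid representation with x ≤ y).


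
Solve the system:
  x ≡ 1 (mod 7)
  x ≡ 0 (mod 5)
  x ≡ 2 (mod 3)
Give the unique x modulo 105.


Moduli 7, 5, 3 are pairwise coprime; by CRT there is a unique solution modulo M = 7 · 5 · 3 = 105.
Solve pairwise, accumulating the modulus:
  Start with x ≡ 1 (mod 7).
  Combine with x ≡ 0 (mod 5): since gcd(7, 5) = 1, we get a unique residue mod 35.
    Write x = 1 + 7·t and substitute into x ≡ 0 (mod 5): 7·t ≡ 0 − 1 = -1 (mod 5).
    Reduce coefficients mod 5: 2·t ≡ 4 (mod 5).
    The inverse of 2 mod 5 is 3 (since 2·3 = 6 = 1·5 + 1), so t ≡ 3·4 = 12 ≡ 2 (mod 5).
    Then x = 1 + 7·2 = 15, valid modulo lcm(7, 5) = 35: x ≡ 15 (mod 35).
  Combine with x ≡ 2 (mod 3): since gcd(35, 3) = 1, we get a unique residue mod 105.
    Write x = 15 + 35·t and substitute into x ≡ 2 (mod 3): 35·t ≡ 2 − 15 = -13 (mod 3).
    Reduce coefficients mod 3: 2·t ≡ 2 (mod 3).
    The inverse of 2 mod 3 is 2 (since 2·2 = 4 = 1·3 + 1), so t ≡ 2·2 = 4 ≡ 1 (mod 3).
    Then x = 15 + 35·1 = 50, valid modulo lcm(35, 3) = 105: x ≡ 50 (mod 105).
Verify: 50 mod 7 = 1 ✓, 50 mod 5 = 0 ✓, 50 mod 3 = 2 ✓.

x ≡ 50 (mod 105).


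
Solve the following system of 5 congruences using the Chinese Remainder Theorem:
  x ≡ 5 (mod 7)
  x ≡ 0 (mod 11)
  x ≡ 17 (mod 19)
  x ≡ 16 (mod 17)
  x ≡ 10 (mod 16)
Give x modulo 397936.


Product of moduli M = 7 · 11 · 19 · 17 · 16 = 397936.
Merge one congruence at a time:
  Start: x ≡ 5 (mod 7).
  Combine with x ≡ 0 (mod 11); new modulus lcm = 77.
    Write x = 5 + 7·t and substitute into x ≡ 0 (mod 11): 7·t ≡ 0 − 5 = -5 (mod 11).
    Reduce coefficients mod 11: 7·t ≡ 6 (mod 11).
    The inverse of 7 mod 11 is 8 (since 7·8 = 56 = 5·11 + 1), so t ≡ 8·6 = 48 ≡ 4 (mod 11).
    Then x = 5 + 7·4 = 33, valid modulo lcm(7, 11) = 77: x ≡ 33 (mod 77).
  Combine with x ≡ 17 (mod 19); new modulus lcm = 1463.
    Write x = 33 + 77·t and substitute into x ≡ 17 (mod 19): 77·t ≡ 17 − 33 = -16 (mod 19).
    Reduce coefficients mod 19: 1·t ≡ 3 (mod 19).
    So t ≡ 3 (mod 19).
    Then x = 33 + 77·3 = 264, valid modulo lcm(77, 19) = 1463: x ≡ 264 (mod 1463).
  Combine with x ≡ 16 (mod 17); new modulus lcm = 24871.
    Write x = 264 + 1463·t and substitute into x ≡ 16 (mod 17): 1463·t ≡ 16 − 264 = -248 (mod 17).
    Reduce coefficients mod 17: 1·t ≡ 7 (mod 17).
    So t ≡ 7 (mod 17).
    Then x = 264 + 1463·7 = 10505, valid modulo lcm(1463, 17) = 24871: x ≡ 10505 (mod 24871).
  Combine with x ≡ 10 (mod 16); new modulus lcm = 397936.
    Write x = 10505 + 24871·t and substitute into x ≡ 10 (mod 16): 24871·t ≡ 10 − 10505 = -10495 (mod 16).
    Reduce coefficients mod 16: 7·t ≡ 1 (mod 16).
    The inverse of 7 mod 16 is 7 (since 7·7 = 49 = 3·16 + 1), so t ≡ 7·1 = 7 ≡ 7 (mod 16).
    Then x = 10505 + 24871·7 = 184602, valid modulo lcm(24871, 16) = 397936: x ≡ 184602 (mod 397936).
Verify against each original: 184602 mod 7 = 5, 184602 mod 11 = 0, 184602 mod 19 = 17, 184602 mod 17 = 16, 184602 mod 16 = 10.

x ≡ 184602 (mod 397936).


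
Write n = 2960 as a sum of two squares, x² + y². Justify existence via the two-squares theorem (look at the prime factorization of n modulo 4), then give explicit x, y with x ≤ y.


Step 1: Factor n = 2960 = 2^4 · 5 · 37.
Step 2: Check the mod-4 condition on each prime factor: 2 = 2 (special); 5 ≡ 1 (mod 4), exponent 1; 37 ≡ 1 (mod 4), exponent 1.
All primes ≡ 3 (mod 4) appear to even exponent (or don't appear), so by the two-squares theorem n IS expressible as a sum of two squares.
Step 3: Build a representation. Group n = k² · m with k = 4 and m = 5 · 37 = 185 (a product of primes ≡ 1 (mod 4)); a representation of m scales to one of n via (k·x)² + (k·y)² = k²(x² + y²). Each prime p ≡ 1 (mod 4) is itself a sum of two squares; find a² by testing p − a² for a perfect square:
  5: 5 − 1² = 4 = 2² ⇒ 5 = 1² + 2².
  37: 37 − 1² = 36 = 6² ⇒ 37 = 1² + 6².
  Combine using the Brahmagupta–Fibonacci identity (a² + b²)(c² + d²) = (ac − bd)² + (ad + bc)² = (ac + bd)² + (ad − bc)²:
  5 · 37 = 185: from (1² + 2²)(1² + 6²), take (1·1 − 2·6, 1·6 + 2·1) = (1 − 12, 6 + 2) = (-11, 8); dropping signs (only squares matter) gives (11, 8); check 11² + 8² = 121 + 64 = 185 ✓.
  Scale by k = 4: (4·11, 4·8) = (44, 32).
Step 4: Order so x ≤ y and verify: 32² + 44² = 1024 + 1936 = 2960 = n. ✓

n = 2960 = 32² + 44² (one valid representation with x ≤ y).


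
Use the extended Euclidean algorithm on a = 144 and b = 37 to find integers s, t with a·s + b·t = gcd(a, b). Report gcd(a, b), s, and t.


Euclidean algorithm on (144, 37) — divide until remainder is 0:
  144 = 3 · 37 + 33
  37 = 1 · 33 + 4
  33 = 8 · 4 + 1
  4 = 4 · 1 + 0
gcd(144, 37) = 1.
Track Bezout coefficients alongside the remainders: start with r₀ = 144 = a·1 + b·0 (s = 1, t = 0) and r₁ = 37 = a·0 + b·1 (s = 0, t = 1); each new remainder r_{k+1} = r_{k-1} − q_k·r_k inherits s_{k+1} = s_{k-1} − q_k·s_k, t_{k+1} = t_{k-1} − q_k·t_k, so r_k = a·s_k + b·t_k at every step:
  q = 3: r = 33, s = 1 − 3·0 = 1, t = 0 − 3·1 = -3  (check: 144·1 + 37·(-3) = 33)
  q = 1: r = 4, s = 0 − 1·1 = -1, t = 1 − 1·(-3) = 4  (check: 144·(-1) + 37·4 = 4)
  q = 8: r = 1, s = 1 − 8·(-1) = 9, t = -3 − 8·4 = -35  (check: 144·9 + 37·(-35) = 1)
The row with r = 1 (the gcd) gives the Bezout coefficients s = 9, t = -35.
Result: 144 · (9) + 37 · (-35) = 1.

gcd(144, 37) = 1; s = 9, t = -35 (check: 144·9 + 37·(-35) = 1).


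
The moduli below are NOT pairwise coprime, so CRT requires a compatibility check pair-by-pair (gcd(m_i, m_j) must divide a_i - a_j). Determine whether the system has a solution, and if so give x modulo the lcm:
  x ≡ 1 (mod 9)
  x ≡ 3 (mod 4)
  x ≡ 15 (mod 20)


Moduli 9, 4, 20 are not pairwise coprime, so CRT works modulo lcm(m_i) when all pairwise compatibility conditions hold.
Pairwise compatibility: gcd(m_i, m_j) must divide a_i - a_j for every pair.
Merge one congruence at a time:
  Start: x ≡ 1 (mod 9).
  Combine with x ≡ 3 (mod 4): gcd(9, 4) = 1; 3 - 1 = 2, which IS divisible by 1, so compatible.
    Write x = 1 + 9·t and substitute into x ≡ 3 (mod 4): 9·t ≡ 3 − 1 = 2 (mod 4).
    Reduce coefficients mod 4: 1·t ≡ 2 (mod 4).
    So t ≡ 2 (mod 4).
    Then x = 1 + 9·2 = 19, valid modulo lcm(9, 4) = 36: x ≡ 19 (mod 36).
  Combine with x ≡ 15 (mod 20): gcd(36, 20) = 4; 15 - 19 = -4, which IS divisible by 4, so compatible.
    Write x = 19 + 36·t and substitute into x ≡ 15 (mod 20): 36·t ≡ 15 − 19 = -4 (mod 20).
    Divide the congruence (and modulus) by g = 4: 9·t ≡ -1 (mod 5).
    Reduce coefficients mod 5: 4·t ≡ 4 (mod 5).
    The inverse of 4 mod 5 is 4 (since 4·4 = 16 = 3·5 + 1), so t ≡ 4·4 = 16 ≡ 1 (mod 5).
    Then x = 19 + 36·1 = 55, valid modulo lcm(36, 20) = 180: x ≡ 55 (mod 180).
Verify: 55 mod 9 = 1, 55 mod 4 = 3, 55 mod 20 = 15.

x ≡ 55 (mod 180).


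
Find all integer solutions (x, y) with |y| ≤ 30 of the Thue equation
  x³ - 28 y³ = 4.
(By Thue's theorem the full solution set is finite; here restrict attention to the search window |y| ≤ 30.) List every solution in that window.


The equation is x³ - 28y³ = 4. For fixed y, x³ = 28·y³ + 4, so a solution requires the RHS to be a perfect cube.
Strategy: iterate y from -30 to 30, compute RHS = 28·y³ + 4, and check whether it is a (positive or negative) perfect cube.
Check small values of y:
  y = 0: RHS = 4 is not a perfect cube.
  y = 1: RHS = 32 is not a perfect cube.
  y = -1: RHS = -24 is not a perfect cube.
  y = 2: RHS = 228 is not a perfect cube.
  y = -2: RHS = -220 is not a perfect cube.
  y = 3: RHS = 760 is not a perfect cube.
  y = -3: RHS = -752 is not a perfect cube.
Continuing the search up to |y| = 30 finds no solutions either.
No (x, y) in the scanned range satisfies the equation.

No integer solutions with |y| ≤ 30.


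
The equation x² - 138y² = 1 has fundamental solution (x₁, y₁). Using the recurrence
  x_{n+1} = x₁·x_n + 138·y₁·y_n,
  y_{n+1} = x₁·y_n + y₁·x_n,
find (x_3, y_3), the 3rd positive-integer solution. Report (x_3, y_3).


Step 1: Find the fundamental solution (x₁, y₁) of x² - 138y² = 1.
  Expand √138 as a continued fraction. a₀ = ⌊√138⌋ = 11; iterate m_{k+1} = d_k·a_k − m_k, d_{k+1} = (138 − m_{k+1}²)/d_k, a_{k+1} = ⌊(a₀ + m_{k+1})/d_{k+1}⌋ (starting m₀ = 0, d₀ = 1), with convergents p_k = a_k·p_{k-1} + p_{k-2}, q_k = a_k·q_{k-1} + q_{k-2} (p₋₁ = 1, q₋₁ = 0):
  k = 0: a₀ = 11; p₀/q₀ = 11/1; p₀² − 138·q₀² = 121 − 138 = -17.
  k = 1: m = 11, d = 17, a = ⌊(11 + 11)/17⌋ = 1; p/q = (1·11 + 1)/(1·1 + 0) = 12/1; p² − 138·q² = 144 − 138 = 6.
  k = 2: m = 6, d = 6, a = ⌊(11 + 6)/6⌋ = 2; p/q = (2·12 + 11)/(2·1 + 1) = 35/3; p² − 138·q² = 1225 − 1242 = -17.
  k = 3: m = 6, d = 17, a = ⌊(11 + 6)/17⌋ = 1; p/q = (1·35 + 12)/(1·3 + 1) = 47/4; p² − 138·q² = 2209 − 2208 = 1.
  The first convergent with p² − 138·q² = 1 gives the fundamental solution (x₁, y₁) = (47, 4).
Step 2: Apply the recurrence (x_{n+1}, y_{n+1}) = (x₁x_n + 138y₁y_n, x₁y_n + y₁x_n) repeatedly.
  From (x_1, y_1) = (47, 4): x_2 = 47·47 + 138·4·4 = 4417; y_2 = 47·4 + 4·47 = 376.
  From (x_2, y_2) = (4417, 376): x_3 = 47·4417 + 138·4·376 = 415151; y_3 = 47·376 + 4·4417 = 35340.
Step 3: Verify x_3² - 138·y_3² = 172350352801 - 172350352800 = 1 (should be 1). ✓

(x_1, y_1) = (47, 4); (x_3, y_3) = (415151, 35340).


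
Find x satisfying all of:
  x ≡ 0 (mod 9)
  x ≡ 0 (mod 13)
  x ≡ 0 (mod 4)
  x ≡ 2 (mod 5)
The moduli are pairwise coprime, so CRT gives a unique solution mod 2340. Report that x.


Product of moduli M = 9 · 13 · 4 · 5 = 2340.
Merge one congruence at a time:
  Start: x ≡ 0 (mod 9).
  Combine with x ≡ 0 (mod 13); new modulus lcm = 117.
    Write x = 0 + 9·t and substitute into x ≡ 0 (mod 13): 9·t ≡ 0 − 0 = 0 (mod 13).
    The inverse of 9 mod 13 is 3 (since 9·3 = 27 = 2·13 + 1), so t ≡ 3·0 = 0 ≡ 0 (mod 13).
    Then x = 0 + 9·0 = 0, valid modulo lcm(9, 13) = 117: x ≡ 0 (mod 117).
  Combine with x ≡ 0 (mod 4); new modulus lcm = 468.
    Write x = 0 + 117·t and substitute into x ≡ 0 (mod 4): 117·t ≡ 0 − 0 = 0 (mod 4).
    Reduce coefficients mod 4: 1·t ≡ 0 (mod 4).
    So t ≡ 0 (mod 4).
    Then x = 0 + 117·0 = 0, valid modulo lcm(117, 4) = 468: x ≡ 0 (mod 468).
  Combine with x ≡ 2 (mod 5); new modulus lcm = 2340.
    Write x = 0 + 468·t and substitute into x ≡ 2 (mod 5): 468·t ≡ 2 − 0 = 2 (mod 5).
    Reduce coefficients mod 5: 3·t ≡ 2 (mod 5).
    The inverse of 3 mod 5 is 2 (since 3·2 = 6 = 1·5 + 1), so t ≡ 2·2 = 4 ≡ 4 (mod 5).
    Then x = 0 + 468·4 = 1872, valid modulo lcm(468, 5) = 2340: x ≡ 1872 (mod 2340).
Verify against each original: 1872 mod 9 = 0, 1872 mod 13 = 0, 1872 mod 4 = 0, 1872 mod 5 = 2.

x ≡ 1872 (mod 2340).


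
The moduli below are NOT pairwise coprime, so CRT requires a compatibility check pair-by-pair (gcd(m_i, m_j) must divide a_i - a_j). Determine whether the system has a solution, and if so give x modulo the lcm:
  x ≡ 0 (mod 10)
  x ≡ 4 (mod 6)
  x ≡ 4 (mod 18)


Moduli 10, 6, 18 are not pairwise coprime, so CRT works modulo lcm(m_i) when all pairwise compatibility conditions hold.
Pairwise compatibility: gcd(m_i, m_j) must divide a_i - a_j for every pair.
Merge one congruence at a time:
  Start: x ≡ 0 (mod 10).
  Combine with x ≡ 4 (mod 6): gcd(10, 6) = 2; 4 - 0 = 4, which IS divisible by 2, so compatible.
    Write x = 0 + 10·t and substitute into x ≡ 4 (mod 6): 10·t ≡ 4 − 0 = 4 (mod 6).
    Divide the congruence (and modulus) by g = 2: 5·t ≡ 2 (mod 3).
    Reduce coefficients mod 3: 2·t ≡ 2 (mod 3).
    The inverse of 2 mod 3 is 2 (since 2·2 = 4 = 1·3 + 1), so t ≡ 2·2 = 4 ≡ 1 (mod 3).
    Then x = 0 + 10·1 = 10, valid modulo lcm(10, 6) = 30: x ≡ 10 (mod 30).
  Combine with x ≡ 4 (mod 18): gcd(30, 18) = 6; 4 - 10 = -6, which IS divisible by 6, so compatible.
    Write x = 10 + 30·t and substitute into x ≡ 4 (mod 18): 30·t ≡ 4 − 10 = -6 (mod 18).
    Divide the congruence (and modulus) by g = 6: 5·t ≡ -1 (mod 3).
    Reduce coefficients mod 3: 2·t ≡ 2 (mod 3).
    The inverse of 2 mod 3 is 2 (since 2·2 = 4 = 1·3 + 1), so t ≡ 2·2 = 4 ≡ 1 (mod 3).
    Then x = 10 + 30·1 = 40, valid modulo lcm(30, 18) = 90: x ≡ 40 (mod 90).
Verify: 40 mod 10 = 0, 40 mod 6 = 4, 40 mod 18 = 4.

x ≡ 40 (mod 90).


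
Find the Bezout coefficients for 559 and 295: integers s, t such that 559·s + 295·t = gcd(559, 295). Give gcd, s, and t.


Euclidean algorithm on (559, 295) — divide until remainder is 0:
  559 = 1 · 295 + 264
  295 = 1 · 264 + 31
  264 = 8 · 31 + 16
  31 = 1 · 16 + 15
  16 = 1 · 15 + 1
  15 = 15 · 1 + 0
gcd(559, 295) = 1.
Track Bezout coefficients alongside the remainders: start with r₀ = 559 = a·1 + b·0 (s = 1, t = 0) and r₁ = 295 = a·0 + b·1 (s = 0, t = 1); each new remainder r_{k+1} = r_{k-1} − q_k·r_k inherits s_{k+1} = s_{k-1} − q_k·s_k, t_{k+1} = t_{k-1} − q_k·t_k, so r_k = a·s_k + b·t_k at every step:
  q = 1: r = 264, s = 1 − 1·0 = 1, t = 0 − 1·1 = -1  (check: 559·1 + 295·(-1) = 264)
  q = 1: r = 31, s = 0 − 1·1 = -1, t = 1 − 1·(-1) = 2  (check: 559·(-1) + 295·2 = 31)
  q = 8: r = 16, s = 1 − 8·(-1) = 9, t = -1 − 8·2 = -17  (check: 559·9 + 295·(-17) = 16)
  q = 1: r = 15, s = -1 − 1·9 = -10, t = 2 − 1·(-17) = 19  (check: 559·(-10) + 295·19 = 15)
  q = 1: r = 1, s = 9 − 1·(-10) = 19, t = -17 − 1·19 = -36  (check: 559·19 + 295·(-36) = 1)
The row with r = 1 (the gcd) gives the Bezout coefficients s = 19, t = -36.
Result: 559 · (19) + 295 · (-36) = 1.

gcd(559, 295) = 1; s = 19, t = -36 (check: 559·19 + 295·(-36) = 1).
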